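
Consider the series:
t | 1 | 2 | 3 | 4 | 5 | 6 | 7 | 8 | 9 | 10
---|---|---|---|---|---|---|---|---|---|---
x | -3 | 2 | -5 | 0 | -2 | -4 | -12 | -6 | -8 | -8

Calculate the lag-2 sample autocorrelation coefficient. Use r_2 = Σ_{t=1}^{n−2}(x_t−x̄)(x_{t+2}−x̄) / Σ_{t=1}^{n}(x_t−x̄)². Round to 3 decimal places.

Mean x̄ = (-3 + 2 − 5 + 0 − 2 − 4 − 12 − 6 − 8 − 8)/10 = -4.6000
Numerator Σ_{t=1}^{8}(x_t−x̄)(x_{t+2}−x̄) = 41.2800
Denominator Σ(x_t−x̄)² = 154.4000
r_2 = 41.2800 / 154.4000 = 0.267

0.267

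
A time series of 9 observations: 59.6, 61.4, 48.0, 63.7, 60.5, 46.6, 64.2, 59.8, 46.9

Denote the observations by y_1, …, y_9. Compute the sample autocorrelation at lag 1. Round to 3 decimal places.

-0.422

Mean ȳ = (59.6 + 61.4 + 48.0 + 63.7 + 60.5 + 46.6 + 64.2 + 59.8 + 46.9)/9 = 56.7444
Numerator Σ_{t=1}^{8}(y_t−ȳ)(y_{t+1}−ȳ) = -183.1464
Denominator Σ(y_t−ȳ)² = 433.5222
r_1 = -183.1464 / 433.5222 = -0.422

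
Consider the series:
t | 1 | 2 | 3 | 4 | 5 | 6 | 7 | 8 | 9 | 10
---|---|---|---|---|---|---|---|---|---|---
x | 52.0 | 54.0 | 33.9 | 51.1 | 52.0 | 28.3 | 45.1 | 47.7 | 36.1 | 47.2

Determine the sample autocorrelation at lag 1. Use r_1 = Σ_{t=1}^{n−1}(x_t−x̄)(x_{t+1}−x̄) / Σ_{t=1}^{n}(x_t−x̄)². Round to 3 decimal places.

-0.320

Mean x̄ = (52.0 + 54.0 + 33.9 + 51.1 + 52.0 + 28.3 + 45.1 + 47.7 + 36.1 + 47.2)/10 = 44.7400
Numerator Σ_{t=1}^{9}(x_t−x̄)(x_{t+1}−x̄) = -226.9556
Denominator Σ(x_t−x̄)² = 708.9840
r_1 = -226.9556 / 708.9840 = -0.320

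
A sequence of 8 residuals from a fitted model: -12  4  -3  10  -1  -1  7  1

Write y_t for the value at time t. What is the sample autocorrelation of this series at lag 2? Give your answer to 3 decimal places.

Mean ȳ = (-12 + 4 − 3 + 10 − 1 − 1 + 7 + 1)/8 = 0.6250
Σ(y_t−ȳ)(y_{t+2}−ȳ) = (45.7656) + (31.6406) + (5.8906) + (-15.2344) + (-10.3594) + (-0.6094) = 57.0938
Denominator Σ(y_t−ȳ)² = 317.8750
r_2 = 57.0938 / 317.8750 = 0.180

0.180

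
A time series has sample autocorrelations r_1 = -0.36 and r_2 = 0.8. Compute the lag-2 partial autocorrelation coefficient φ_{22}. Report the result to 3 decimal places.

0.770

φ_{22} = (r_2 − r_1²) / (1 − r_1²)
r_1² = (-0.36)² = 0.1296
Numerator = 0.8 − 0.1296 = 0.6704; denominator = 1 − 0.1296 = 0.8704
φ_{22} = 0.6704 / 0.8704 = 0.770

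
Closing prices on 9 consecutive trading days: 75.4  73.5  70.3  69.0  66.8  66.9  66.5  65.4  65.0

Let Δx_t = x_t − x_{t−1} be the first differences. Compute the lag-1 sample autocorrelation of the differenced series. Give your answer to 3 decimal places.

First differences Δx: -1.9, -3.2, -1.3, -2.2, 0.1, -0.4, -1.1, -0.4
Mean of differences = -1.3000
Numerator Σ(Δx_t−Δx̄)(Δx_{t+1}−Δx̄) = 1.5000
Denominator Σ(Δx_t−Δx̄)² = 8.4000
r_1(Δx) = 1.5000 / 8.4000 = 0.179

0.179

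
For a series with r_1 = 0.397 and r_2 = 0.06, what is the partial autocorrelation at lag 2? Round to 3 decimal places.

-0.116

φ_{22} = (r_2 − r_1²) / (1 − r_1²)
r_1² = (0.397)² = 0.157609
Numerator = 0.06 − 0.1576 = -0.0976; denominator = 1 − 0.1576 = 0.8424
φ_{22} = -0.0976 / 0.8424 = -0.116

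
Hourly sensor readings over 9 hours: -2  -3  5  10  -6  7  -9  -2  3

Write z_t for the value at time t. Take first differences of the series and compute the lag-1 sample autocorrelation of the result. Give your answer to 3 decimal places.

-0.644

First differences Δz: -1, 8, 5, -16, 13, -16, 7, 5
Mean of differences = 0.6250
Numerator Σ(Δz_t−Δz̄)(Δz_{t+1}−Δz̄) = -542.0156
Denominator Σ(Δz_t−Δz̄)² = 841.8750
r_1(Δz) = -542.0156 / 841.8750 = -0.644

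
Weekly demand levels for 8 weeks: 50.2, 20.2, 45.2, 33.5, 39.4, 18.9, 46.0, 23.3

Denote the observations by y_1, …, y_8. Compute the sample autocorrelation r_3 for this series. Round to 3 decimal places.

-0.293

Mean ȳ = (50.2 + 20.2 + 45.2 + 33.5 + 39.4 + 18.9 + 46.0 + 23.3)/8 = 34.5875
Σ(y_t−ȳ)(y_{t+3}−ȳ) = (-16.9786) + (-69.2398) + (-166.4836) + (-12.4111) + (-54.3211) = -319.4342
Denominator Σ(y_t−ȳ)² = 1091.4688
r_3 = -319.4342 / 1091.4688 = -0.293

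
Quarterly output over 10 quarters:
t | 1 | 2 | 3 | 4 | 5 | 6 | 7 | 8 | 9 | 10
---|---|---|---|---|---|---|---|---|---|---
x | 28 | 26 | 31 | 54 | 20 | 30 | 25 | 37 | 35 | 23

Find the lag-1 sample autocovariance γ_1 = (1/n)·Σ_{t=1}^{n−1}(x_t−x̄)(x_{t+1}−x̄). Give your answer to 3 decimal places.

Mean x̄ = (28 + 26 + 31 + 54 + 20 + 30 + 25 + 37 + 35 + 23)/10 = 30.9000
Σ_{t=1}^{9}(x_t−x̄)(x_{t+1}−x̄) = -264.0100
γ_1 = -264.0100 / 10 = -26.401

-26.401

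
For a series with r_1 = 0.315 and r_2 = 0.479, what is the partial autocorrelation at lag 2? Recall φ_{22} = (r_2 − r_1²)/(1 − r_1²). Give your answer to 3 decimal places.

φ_{22} = (r_2 − r_1²) / (1 − r_1²)
r_1² = (0.315)² = 0.099225
Numerator = 0.479 − 0.0992 = 0.3798; denominator = 1 − 0.0992 = 0.9008
φ_{22} = 0.3798 / 0.9008 = 0.422

0.422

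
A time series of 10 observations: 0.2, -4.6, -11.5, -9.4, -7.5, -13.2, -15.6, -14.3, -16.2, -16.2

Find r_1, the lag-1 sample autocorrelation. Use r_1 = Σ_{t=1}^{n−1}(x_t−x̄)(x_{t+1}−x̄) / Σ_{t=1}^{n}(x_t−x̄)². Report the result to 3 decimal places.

0.499

Mean x̄ = (0.2 − 4.6 − 11.5 − 9.4 − 7.5 − 13.2 − 15.6 − 14.3 − 16.2 − 16.2)/10 = -10.8300
Numerator Σ_{t=1}^{9}(x_t−x̄)(x_{t+1}−x̄) = 135.7821
Denominator Σ(x_t−x̄)² = 272.1410
r_1 = 135.7821 / 272.1410 = 0.499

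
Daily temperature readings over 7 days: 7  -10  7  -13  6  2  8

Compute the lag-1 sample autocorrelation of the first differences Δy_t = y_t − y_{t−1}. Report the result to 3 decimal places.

-0.799

First differences Δy: -17, 17, -20, 19, -4, 6
Mean of differences = 0.1667
Numerator Σ(Δy_t−Δȳ)(Δy_{t+1}−Δȳ) = -1111.0278
Denominator Σ(Δy_t−Δȳ)² = 1390.8333
r_1(Δy) = -1111.0278 / 1390.8333 = -0.799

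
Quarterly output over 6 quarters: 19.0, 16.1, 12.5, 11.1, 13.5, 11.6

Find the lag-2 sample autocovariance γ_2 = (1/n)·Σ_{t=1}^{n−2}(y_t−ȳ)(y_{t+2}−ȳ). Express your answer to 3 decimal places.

-1.005

Mean ȳ = (19.0 + 16.1 + 12.5 + 11.1 + 13.5 + 11.6)/6 = 13.9667
Deviations: 5.0333, 2.1333, -1.4667, -2.8667, -0.4667, -2.3667
Σ_{t=1}^{4}(y_t−ȳ)(y_{t+2}−ȳ) = -6.0289
γ_2 = -6.0289 / 6 = -1.005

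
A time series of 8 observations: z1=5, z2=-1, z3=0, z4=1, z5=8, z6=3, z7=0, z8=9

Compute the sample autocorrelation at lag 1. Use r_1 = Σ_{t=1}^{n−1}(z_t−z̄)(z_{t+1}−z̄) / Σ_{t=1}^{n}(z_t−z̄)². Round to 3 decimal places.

Mean z̄ = (5 − 1 + 0 + 1 + 8 + 3 + 0 + 9)/8 = 3.1250
Deviations from mean: 1.8750, -4.1250, -3.1250, -2.1250, 4.8750, -0.1250, -3.1250, 5.8750
Σ(z_t−z̄)(z_{t+1}−z̄) = (-7.7344) + (12.8906) + (6.6406) + (-10.3594) + (-0.6094) + (0.3906) + (-18.3594) = -17.1406
Denominator Σ(z_t−z̄)² = 102.8750
r_1 = -17.1406 / 102.8750 = -0.167

-0.167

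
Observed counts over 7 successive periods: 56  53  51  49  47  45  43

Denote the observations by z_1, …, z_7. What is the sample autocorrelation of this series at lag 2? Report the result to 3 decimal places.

0.176

Mean z̄ = (56 + 53 + 51 + 49 + 47 + 45 + 43)/7 = 49.1429
Deviations from mean: 6.8571, 3.8571, 1.8571, -0.1429, -2.1429, -4.1429, -6.1429
Σ(z_t−z̄)(z_{t+2}−z̄) = (12.7347) + (-0.5510) + (-3.9796) + (0.5918) + (13.1633) = 21.9592
Denominator Σ(z_t−z̄)² = 124.8571
r_2 = 21.9592 / 124.8571 = 0.176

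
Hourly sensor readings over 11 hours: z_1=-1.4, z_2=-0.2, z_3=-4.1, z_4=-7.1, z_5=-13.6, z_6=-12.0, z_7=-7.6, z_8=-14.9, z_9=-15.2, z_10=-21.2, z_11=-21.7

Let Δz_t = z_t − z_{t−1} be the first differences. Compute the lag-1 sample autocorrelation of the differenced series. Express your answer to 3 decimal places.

-0.352

First differences Δz: 1.2, -3.9, -3.0, -6.5, 1.6, 4.4, -7.3, -0.3, -6.0, -0.5
Mean of differences = -2.0300
Numerator Σ(Δz_t−Δz̄)(Δz_{t+1}−Δz̄) = -48.7209
Denominator Σ(Δz_t−Δz̄)² = 138.2410
r_1(Δz) = -48.7209 / 138.2410 = -0.352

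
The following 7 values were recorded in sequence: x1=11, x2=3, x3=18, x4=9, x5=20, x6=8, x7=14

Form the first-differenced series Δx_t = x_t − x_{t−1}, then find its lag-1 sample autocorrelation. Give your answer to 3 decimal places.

-0.838

First differences Δx: -8, 15, -9, 11, -12, 6
Mean of differences = 0.5000
Numerator Σ(Δx_t−Δx̄)(Δx_{t+1}−Δx̄) = -560.7500
Denominator Σ(Δx_t−Δx̄)² = 669.5000
r_1(Δx) = -560.7500 / 669.5000 = -0.838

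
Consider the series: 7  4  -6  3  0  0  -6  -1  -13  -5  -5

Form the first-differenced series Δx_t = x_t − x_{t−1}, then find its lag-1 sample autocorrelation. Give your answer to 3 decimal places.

-0.629

First differences Δx: -3, -10, 9, -3, 0, -6, 5, -12, 8, 0
Mean of differences = -1.2000
Numerator Σ(Δx_t−Δx̄)(Δx_{t+1}−Δx̄) = -285.2400
Denominator Σ(Δx_t−Δx̄)² = 453.6000
r_1(Δx) = -285.2400 / 453.6000 = -0.629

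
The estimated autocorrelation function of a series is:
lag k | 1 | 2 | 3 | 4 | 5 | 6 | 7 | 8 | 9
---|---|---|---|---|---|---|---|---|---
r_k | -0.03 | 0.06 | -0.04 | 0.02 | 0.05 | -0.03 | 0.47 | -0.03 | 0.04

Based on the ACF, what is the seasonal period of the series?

The largest autocorrelation is r_7 = 0.47; the remaining lags stay at or below 0.06.
The dominant spike at lag 7 indicates a seasonal period of 7.

7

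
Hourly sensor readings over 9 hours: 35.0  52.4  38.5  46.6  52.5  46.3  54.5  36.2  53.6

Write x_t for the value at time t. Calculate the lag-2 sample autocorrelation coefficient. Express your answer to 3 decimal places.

Mean x̄ = (35.0 + 52.4 + 38.5 + 46.6 + 52.5 + 46.3 + 54.5 + 36.2 + 53.6)/9 = 46.1778
Σ(x_t−x̄)(x_{t+2}−x̄) = (85.8205) + (2.6272) + (-48.5406) + (0.0516) + (52.6149) + (-1.2195) + (61.7694) = 153.1235
Denominator Σ(x_t−x̄)² = 486.6756
r_2 = 153.1235 / 486.6756 = 0.315

0.315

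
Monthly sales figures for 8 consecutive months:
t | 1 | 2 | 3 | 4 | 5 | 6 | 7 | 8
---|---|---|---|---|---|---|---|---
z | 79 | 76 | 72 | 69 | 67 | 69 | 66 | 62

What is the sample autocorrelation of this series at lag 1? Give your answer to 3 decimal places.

0.500

Mean z̄ = (79 + 76 + 72 + 69 + 67 + 69 + 66 + 62)/8 = 70.0000
Numerator Σ_{t=1}^{7}(z_t−z̄)(z_{t+1}−z̄) = 106.0000
Denominator Σ(z_t−z̄)² = 212.0000
r_1 = 106.0000 / 212.0000 = 0.500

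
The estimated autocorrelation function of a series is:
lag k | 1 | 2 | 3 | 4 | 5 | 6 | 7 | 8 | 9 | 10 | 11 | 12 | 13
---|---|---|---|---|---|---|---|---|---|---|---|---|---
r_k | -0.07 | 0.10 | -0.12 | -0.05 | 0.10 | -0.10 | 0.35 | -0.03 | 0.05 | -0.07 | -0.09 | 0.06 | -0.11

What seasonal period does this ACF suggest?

7

The largest autocorrelation is r_7 = 0.35; the remaining lags stay at or below 0.10.
The dominant spike at lag 7 indicates a seasonal period of 7.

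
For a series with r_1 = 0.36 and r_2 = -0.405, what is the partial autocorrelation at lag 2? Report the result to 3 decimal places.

φ_{22} = (r_2 − r_1²) / (1 − r_1²)
r_1² = (0.36)² = 0.1296
Numerator = -0.405 − 0.1296 = -0.5346; denominator = 1 − 0.1296 = 0.8704
φ_{22} = -0.5346 / 0.8704 = -0.614

-0.614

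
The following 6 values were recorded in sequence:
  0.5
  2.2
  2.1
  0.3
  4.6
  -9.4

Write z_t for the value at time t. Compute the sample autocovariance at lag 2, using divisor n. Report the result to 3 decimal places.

1.404

Mean z̄ = (0.5 + 2.2 + 2.1 + 0.3 + 4.6 − 9.4)/6 = 0.0500
Σ_{t=1}^{4}(z_t−z̄)(z_{t+2}−z̄) = 8.4250
γ_2 = 8.4250 / 6 = 1.404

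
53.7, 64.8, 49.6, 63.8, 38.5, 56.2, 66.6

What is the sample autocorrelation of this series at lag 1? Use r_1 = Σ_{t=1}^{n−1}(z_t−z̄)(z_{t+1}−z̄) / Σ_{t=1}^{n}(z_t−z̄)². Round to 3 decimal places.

-0.436

Mean z̄ = (53.7 + 64.8 + 49.6 + 63.8 + 38.5 + 56.2 + 66.6)/7 = 56.1714
Deviations from mean: -2.4714, 8.6286, -6.5714, 7.6286, -17.6714, 0.0286, 10.4286
Σ(z_t−z̄)(z_{t+1}−z̄) = (-21.3249) + (-56.7020) + (-50.1306) + (-134.8078) + (-0.5049) + (0.2980) = -263.1722
Denominator Σ(z_t−z̄)² = 602.9743
r_1 = -263.1722 / 602.9743 = -0.436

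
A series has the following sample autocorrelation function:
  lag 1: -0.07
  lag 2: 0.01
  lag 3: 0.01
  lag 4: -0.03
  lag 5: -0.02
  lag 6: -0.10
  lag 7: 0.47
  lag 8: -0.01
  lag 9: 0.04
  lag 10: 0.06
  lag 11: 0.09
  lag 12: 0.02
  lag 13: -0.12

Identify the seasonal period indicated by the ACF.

7

The largest autocorrelation is r_7 = 0.47; the remaining lags stay at or below 0.09.
The dominant spike at lag 7 indicates a seasonal period of 7.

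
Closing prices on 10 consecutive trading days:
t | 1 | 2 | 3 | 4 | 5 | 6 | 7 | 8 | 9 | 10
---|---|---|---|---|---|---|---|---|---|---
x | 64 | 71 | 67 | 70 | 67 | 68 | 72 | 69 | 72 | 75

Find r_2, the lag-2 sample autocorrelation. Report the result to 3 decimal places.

Mean x̄ = (64 + 71 + 67 + 70 + 67 + 68 + 72 + 69 + 72 + 75)/10 = 69.5000
Numerator Σ_{t=1}^{8}(x_t−x̄)(x_{t+2}−x̄) = 18.0000
Denominator Σ(x_t−x̄)² = 90.5000
r_2 = 18.0000 / 90.5000 = 0.199

0.199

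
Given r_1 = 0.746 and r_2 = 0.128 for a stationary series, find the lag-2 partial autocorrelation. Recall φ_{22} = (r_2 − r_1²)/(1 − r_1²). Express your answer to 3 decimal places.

-0.966

φ_{22} = (r_2 − r_1²) / (1 − r_1²)
r_1² = (0.746)² = 0.556516
Numerator = 0.128 − 0.5565 = -0.4285; denominator = 1 − 0.5565 = 0.4435
φ_{22} = -0.4285 / 0.4435 = -0.966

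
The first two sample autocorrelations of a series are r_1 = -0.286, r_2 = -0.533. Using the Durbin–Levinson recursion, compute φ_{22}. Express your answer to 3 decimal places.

-0.670

φ_{22} = (r_2 − r_1²) / (1 − r_1²)
r_1² = (-0.286)² = 0.081796
Numerator = -0.533 − 0.0818 = -0.6148; denominator = 1 − 0.0818 = 0.9182
φ_{22} = -0.6148 / 0.9182 = -0.670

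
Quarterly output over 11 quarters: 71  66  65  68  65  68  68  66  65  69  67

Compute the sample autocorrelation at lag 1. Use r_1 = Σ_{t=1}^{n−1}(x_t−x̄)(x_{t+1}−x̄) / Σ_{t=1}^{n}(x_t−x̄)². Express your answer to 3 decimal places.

Mean x̄ = (71 + 66 + 65 + 68 + 65 + 68 + 68 + 66 + 65 + 69 + 67)/11 = 67.0909
Numerator Σ_{t=1}^{10}(x_t−x̄)(x_{t+1}−x̄) = -9.7355
Denominator Σ(x_t−x̄)² = 36.9091
r_1 = -9.7355 / 36.9091 = -0.264

-0.264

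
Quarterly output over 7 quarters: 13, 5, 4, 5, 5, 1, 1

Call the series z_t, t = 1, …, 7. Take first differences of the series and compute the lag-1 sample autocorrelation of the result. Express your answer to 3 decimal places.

-0.086

First differences Δz: -8, -1, 1, 0, -4, 0
Mean of differences = -2.0000
Numerator Σ(Δz_t−Δz̄)(Δz_{t+1}−Δz̄) = -5.0000
Denominator Σ(Δz_t−Δz̄)² = 58.0000
r_1(Δz) = -5.0000 / 58.0000 = -0.086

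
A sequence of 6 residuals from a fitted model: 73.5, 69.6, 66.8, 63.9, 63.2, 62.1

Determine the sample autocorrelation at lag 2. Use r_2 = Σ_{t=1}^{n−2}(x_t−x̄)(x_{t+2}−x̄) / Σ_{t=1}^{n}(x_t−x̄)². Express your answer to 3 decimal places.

0.047

Mean x̄ = (73.5 + 69.6 + 66.8 + 63.9 + 63.2 + 62.1)/6 = 66.5167
Numerator Σ_{t=1}^{4}(x_t−x̄)(x_{t+2}−x̄) = 4.5278
Denominator Σ(x_t−x̄)² = 95.7083
r_2 = 4.5278 / 95.7083 = 0.047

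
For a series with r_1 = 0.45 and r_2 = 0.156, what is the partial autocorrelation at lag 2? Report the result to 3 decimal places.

-0.058

φ_{22} = (r_2 − r_1²) / (1 − r_1²)
r_1² = (0.45)² = 0.2025
Numerator = 0.156 − 0.2025 = -0.0465; denominator = 1 − 0.2025 = 0.7975
φ_{22} = -0.0465 / 0.7975 = -0.058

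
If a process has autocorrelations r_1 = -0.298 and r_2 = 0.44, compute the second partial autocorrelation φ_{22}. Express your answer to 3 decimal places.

0.385

φ_{22} = (r_2 − r_1²) / (1 − r_1²)
r_1² = (-0.298)² = 0.088804
Numerator = 0.44 − 0.0888 = 0.3512; denominator = 1 − 0.0888 = 0.9112
φ_{22} = 0.3512 / 0.9112 = 0.385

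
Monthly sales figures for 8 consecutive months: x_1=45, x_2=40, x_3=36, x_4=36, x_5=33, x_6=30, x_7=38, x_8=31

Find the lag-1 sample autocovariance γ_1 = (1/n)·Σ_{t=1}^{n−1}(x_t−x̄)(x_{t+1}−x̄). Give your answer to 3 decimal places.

Mean x̄ = (45 + 40 + 36 + 36 + 33 + 30 + 38 + 31)/8 = 36.1250
Σ_{t=1}^{7}(x_t−x̄)(x_{t+1}−x̄) = 32.3594
γ_1 = 32.3594 / 8 = 4.045

4.045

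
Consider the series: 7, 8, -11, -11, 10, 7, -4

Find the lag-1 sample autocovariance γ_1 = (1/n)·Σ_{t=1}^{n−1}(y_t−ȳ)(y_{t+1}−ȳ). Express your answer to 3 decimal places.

2.528

Mean ȳ = (7 + 8 − 11 − 11 + 10 + 7 − 4)/7 = 0.8571
Deviations: 6.1429, 7.1429, -11.8571, -11.8571, 9.1429, 6.1429, -4.8571
Σ_{t=1}^{6}(y_t−ȳ)(y_{t+1}−ȳ) = 17.6939
γ_1 = 17.6939 / 7 = 2.528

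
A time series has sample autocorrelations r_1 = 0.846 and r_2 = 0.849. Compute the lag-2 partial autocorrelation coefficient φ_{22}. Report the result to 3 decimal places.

φ_{22} = (r_2 − r_1²) / (1 − r_1²)
r_1² = (0.846)² = 0.715716
Numerator = 0.849 − 0.7157 = 0.1333; denominator = 1 − 0.7157 = 0.2843
φ_{22} = 0.1333 / 0.2843 = 0.469

0.469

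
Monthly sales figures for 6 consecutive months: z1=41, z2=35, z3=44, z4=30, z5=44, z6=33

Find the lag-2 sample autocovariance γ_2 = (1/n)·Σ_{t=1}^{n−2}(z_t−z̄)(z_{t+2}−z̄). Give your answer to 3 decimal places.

Mean z̄ = (41 + 35 + 44 + 30 + 44 + 33)/6 = 37.8333
Deviations: 3.1667, -2.8333, 6.1667, -7.8333, 6.1667, -4.8333
Σ_{t=1}^{4}(z_t−z̄)(z_{t+2}−z̄) = 117.6111
γ_2 = 117.6111 / 6 = 19.602

19.602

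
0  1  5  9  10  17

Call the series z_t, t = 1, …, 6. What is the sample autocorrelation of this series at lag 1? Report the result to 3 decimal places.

0.426

Mean z̄ = (0 + 1 + 5 + 9 + 10 + 17)/6 = 7.0000
Deviations from mean: -7.0000, -6.0000, -2.0000, 2.0000, 3.0000, 10.0000
Σ(z_t−z̄)(z_{t+1}−z̄) = (42.0000) + (12.0000) + (-4.0000) + (6.0000) + (30.0000) = 86.0000
Denominator Σ(z_t−z̄)² = 202.0000
r_1 = 86.0000 / 202.0000 = 0.426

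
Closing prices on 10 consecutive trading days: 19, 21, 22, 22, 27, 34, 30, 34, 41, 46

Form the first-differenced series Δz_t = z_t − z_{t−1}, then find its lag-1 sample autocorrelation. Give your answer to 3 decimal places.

-0.125

First differences Δz: 2, 1, 0, 5, 7, -4, 4, 7, 5
Mean of differences = 3.0000
Numerator Σ(Δz_t−Δz̄)(Δz_{t+1}−Δz̄) = -13.0000
Denominator Σ(Δz_t−Δz̄)² = 104.0000
r_1(Δz) = -13.0000 / 104.0000 = -0.125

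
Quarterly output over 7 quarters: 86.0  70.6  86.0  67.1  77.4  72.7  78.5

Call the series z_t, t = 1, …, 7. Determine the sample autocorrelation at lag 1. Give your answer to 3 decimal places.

Mean z̄ = (86.0 + 70.6 + 86.0 + 67.1 + 77.4 + 72.7 + 78.5)/7 = 76.9000
Numerator Σ_{t=1}^{6}(z_t−z̄)(z_{t+1}−z̄) = -217.5600
Denominator Σ(z_t−z̄)² = 321.8000
r_1 = -217.5600 / 321.8000 = -0.676

-0.676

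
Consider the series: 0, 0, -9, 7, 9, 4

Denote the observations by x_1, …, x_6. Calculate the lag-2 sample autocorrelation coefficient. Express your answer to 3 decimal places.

-0.271

Mean x̄ = (0 + 0 − 9 + 7 + 9 + 4)/6 = 1.8333
Deviations from mean: -1.8333, -1.8333, -10.8333, 5.1667, 7.1667, 2.1667
Σ(x_t−x̄)(x_{t+2}−x̄) = (19.8611) + (-9.4722) + (-77.6389) + (11.1944) = -56.0556
Denominator Σ(x_t−x̄)² = 206.8333
r_2 = -56.0556 / 206.8333 = -0.271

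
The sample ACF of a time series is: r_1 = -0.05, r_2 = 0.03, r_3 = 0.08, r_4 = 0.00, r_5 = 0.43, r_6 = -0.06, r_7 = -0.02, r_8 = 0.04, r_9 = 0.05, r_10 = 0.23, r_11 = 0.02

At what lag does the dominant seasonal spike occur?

The largest autocorrelation is r_5 = 0.43, with a weaker echo at lag 10 (0.23); the remaining lags stay at or below 0.08.
The dominant spike at lag 5 indicates a seasonal period of 5.

5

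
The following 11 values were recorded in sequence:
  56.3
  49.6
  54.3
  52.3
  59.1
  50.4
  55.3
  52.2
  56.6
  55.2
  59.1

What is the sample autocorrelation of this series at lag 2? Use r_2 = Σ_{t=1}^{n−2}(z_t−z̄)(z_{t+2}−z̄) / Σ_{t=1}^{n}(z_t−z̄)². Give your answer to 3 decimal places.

0.406

Mean z̄ = (56.3 + 49.6 + 54.3 + 52.3 + 59.1 + 50.4 + 55.3 + 52.2 + 56.6 + 55.2 + 59.1)/11 = 54.5818
Numerator Σ_{t=1}^{9}(z_t−z̄)(z_{t+2}−z̄) = 41.4530
Denominator Σ(z_t−z̄)² = 102.0164
r_2 = 41.4530 / 102.0164 = 0.406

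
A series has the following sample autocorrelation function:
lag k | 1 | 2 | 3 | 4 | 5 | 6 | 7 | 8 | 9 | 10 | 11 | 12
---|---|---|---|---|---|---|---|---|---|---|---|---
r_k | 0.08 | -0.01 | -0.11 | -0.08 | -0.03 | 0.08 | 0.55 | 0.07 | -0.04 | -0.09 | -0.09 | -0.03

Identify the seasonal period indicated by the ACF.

The largest autocorrelation is r_7 = 0.55; the remaining lags stay at or below 0.08.
The dominant spike at lag 7 indicates a seasonal period of 7.

7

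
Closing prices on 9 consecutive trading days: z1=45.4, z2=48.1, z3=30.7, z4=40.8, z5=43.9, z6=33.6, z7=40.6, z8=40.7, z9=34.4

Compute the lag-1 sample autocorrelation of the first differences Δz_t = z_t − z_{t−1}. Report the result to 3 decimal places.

-0.511

First differences Δz: 2.7, -17.4, 10.1, 3.1, -10.3, 7.0, 0.1, -6.3
Mean of differences = -1.3750
Numerator Σ(Δz_t−Δz̄)(Δz_{t+1}−Δz̄) = -307.4356
Denominator Σ(Δz_t−Δz̄)² = 601.3350
r_1(Δz) = -307.4356 / 601.3350 = -0.511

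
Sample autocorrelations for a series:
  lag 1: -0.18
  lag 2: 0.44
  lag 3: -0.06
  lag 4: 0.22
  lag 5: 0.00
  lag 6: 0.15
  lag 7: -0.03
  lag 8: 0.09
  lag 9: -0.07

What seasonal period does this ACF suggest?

The largest autocorrelation is r_2 = 0.44, with weaker echoes at lags 4 (0.22) and 6 (0.15); the remaining lags stay at or below 0.09.
The dominant spike at lag 2 indicates a seasonal period of 2.

2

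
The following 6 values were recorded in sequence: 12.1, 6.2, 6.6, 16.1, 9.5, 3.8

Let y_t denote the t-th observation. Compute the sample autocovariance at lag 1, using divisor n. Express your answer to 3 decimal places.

-3.029

Mean ȳ = (12.1 + 6.2 + 6.6 + 16.1 + 9.5 + 3.8)/6 = 9.0500
Deviations: 3.0500, -2.8500, -2.4500, 7.0500, 0.4500, -5.2500
Σ_{t=1}^{5}(y_t−ȳ)(y_{t+1}−ȳ) = -18.1725
γ_1 = -18.1725 / 6 = -3.029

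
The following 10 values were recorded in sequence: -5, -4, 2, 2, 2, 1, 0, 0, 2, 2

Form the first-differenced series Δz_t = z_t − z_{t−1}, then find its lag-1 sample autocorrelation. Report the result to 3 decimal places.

First differences Δz: 1, 6, 0, 0, -1, -1, 0, 2, 0
Mean of differences = 0.7778
Numerator Σ(Δz_t−Δz̄)(Δz_{t+1}−Δz̄) = 1.7284
Denominator Σ(Δz_t−Δz̄)² = 37.5556
r_1(Δz) = 1.7284 / 37.5556 = 0.046

0.046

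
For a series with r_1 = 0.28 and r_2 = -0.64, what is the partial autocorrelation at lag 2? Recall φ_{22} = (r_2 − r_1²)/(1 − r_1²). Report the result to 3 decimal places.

-0.780

φ_{22} = (r_2 − r_1²) / (1 − r_1²)
r_1² = (0.28)² = 0.0784
Numerator = -0.64 − 0.0784 = -0.7184; denominator = 1 − 0.0784 = 0.9216
φ_{22} = -0.7184 / 0.9216 = -0.780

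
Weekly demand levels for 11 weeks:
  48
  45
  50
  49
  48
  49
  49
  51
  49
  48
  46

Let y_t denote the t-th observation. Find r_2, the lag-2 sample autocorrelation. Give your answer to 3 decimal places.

Mean ȳ = (48 + 45 + 50 + 49 + 48 + 49 + 49 + 51 + 49 + 48 + 46)/11 = 48.3636
Numerator Σ_{t=1}^{9}(y_t−ȳ)(y_{t+2}−ȳ) = -3.5372
Denominator Σ(y_t−ȳ)² = 28.5455
r_2 = -3.5372 / 28.5455 = -0.124

-0.124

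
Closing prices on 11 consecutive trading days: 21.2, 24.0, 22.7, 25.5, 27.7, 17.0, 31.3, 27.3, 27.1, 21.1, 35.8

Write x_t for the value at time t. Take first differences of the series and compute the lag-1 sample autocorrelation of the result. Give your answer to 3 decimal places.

-0.542

First differences Δx: 2.8, -1.3, 2.8, 2.2, -10.7, 14.3, -4.0, -0.2, -6.0, 14.7
Mean of differences = 1.4600
Numerator Σ(Δx_t−Δx̄)(Δx_{t+1}−Δx̄) = -318.9676
Denominator Σ(Δx_t−Δx̄)² = 588.0040
r_1(Δx) = -318.9676 / 588.0040 = -0.542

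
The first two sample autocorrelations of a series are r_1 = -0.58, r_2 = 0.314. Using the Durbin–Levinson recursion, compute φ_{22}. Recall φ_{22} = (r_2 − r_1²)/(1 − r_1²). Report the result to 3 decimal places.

-0.034

φ_{22} = (r_2 − r_1²) / (1 − r_1²)
r_1² = (-0.58)² = 0.3364
Numerator = 0.314 − 0.3364 = -0.0224; denominator = 1 − 0.3364 = 0.6636
φ_{22} = -0.0224 / 0.6636 = -0.034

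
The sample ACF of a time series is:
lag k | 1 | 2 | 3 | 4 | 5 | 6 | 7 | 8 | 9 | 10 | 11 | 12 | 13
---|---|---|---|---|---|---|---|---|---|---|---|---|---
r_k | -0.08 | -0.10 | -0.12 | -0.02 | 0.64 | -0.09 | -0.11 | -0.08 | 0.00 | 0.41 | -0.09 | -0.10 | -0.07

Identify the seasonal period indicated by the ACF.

5

The largest autocorrelation is r_5 = 0.64, with a weaker echo at lag 10 (0.41); the remaining lags stay at or below 0.00.
The dominant spike at lag 5 indicates a seasonal period of 5.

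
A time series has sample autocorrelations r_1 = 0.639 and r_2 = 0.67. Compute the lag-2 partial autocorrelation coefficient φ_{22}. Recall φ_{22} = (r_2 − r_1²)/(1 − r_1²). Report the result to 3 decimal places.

φ_{22} = (r_2 − r_1²) / (1 − r_1²)
r_1² = (0.639)² = 0.408321
Numerator = 0.67 − 0.4083 = 0.2617; denominator = 1 − 0.4083 = 0.5917
φ_{22} = 0.2617 / 0.5917 = 0.442

0.442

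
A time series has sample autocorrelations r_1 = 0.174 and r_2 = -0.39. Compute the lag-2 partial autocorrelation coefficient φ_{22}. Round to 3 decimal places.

φ_{22} = (r_2 − r_1²) / (1 − r_1²)
r_1² = (0.174)² = 0.030276
Numerator = -0.39 − 0.0303 = -0.4203; denominator = 1 − 0.0303 = 0.9697
φ_{22} = -0.4203 / 0.9697 = -0.433

-0.433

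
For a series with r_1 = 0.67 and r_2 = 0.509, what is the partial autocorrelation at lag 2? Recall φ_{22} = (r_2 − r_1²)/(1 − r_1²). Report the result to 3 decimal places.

φ_{22} = (r_2 − r_1²) / (1 − r_1²)
r_1² = (0.67)² = 0.4489
Numerator = 0.509 − 0.4489 = 0.0601; denominator = 1 − 0.4489 = 0.5511
φ_{22} = 0.0601 / 0.5511 = 0.109

0.109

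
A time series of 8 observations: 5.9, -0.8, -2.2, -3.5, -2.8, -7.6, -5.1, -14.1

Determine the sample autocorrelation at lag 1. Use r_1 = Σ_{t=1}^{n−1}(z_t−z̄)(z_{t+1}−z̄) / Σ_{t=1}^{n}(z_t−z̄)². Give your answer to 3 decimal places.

Mean z̄ = (5.9 − 0.8 − 2.2 − 3.5 − 2.8 − 7.6 − 5.1 − 14.1)/8 = -3.7750
Σ(z_t−z̄)(z_{t+1}−z̄) = (28.7831) + (4.6856) + (0.4331) + (0.2681) + (-3.7294) + (5.0681) + (13.6806) = 49.1894
Denominator Σ(z_t−z̄)² = 228.9550
r_1 = 49.1894 / 228.9550 = 0.215

0.215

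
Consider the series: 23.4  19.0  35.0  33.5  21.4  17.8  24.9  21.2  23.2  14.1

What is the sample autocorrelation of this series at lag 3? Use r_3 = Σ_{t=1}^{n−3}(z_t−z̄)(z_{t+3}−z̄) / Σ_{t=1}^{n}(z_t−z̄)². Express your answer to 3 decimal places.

-0.128

Mean z̄ = (23.4 + 19.0 + 35.0 + 33.5 + 21.4 + 17.8 + 24.9 + 21.2 + 23.2 + 14.1)/10 = 23.3500
Σ(z_t−z̄)(z_{t+3}−z̄) = (0.5075) + (8.4825) + (-64.6575) + (15.7325) + (4.1925) + (0.8325) + (-14.3375) = -49.2475
Denominator Σ(z_t−z̄)² = 384.8850
r_3 = -49.2475 / 384.8850 = -0.128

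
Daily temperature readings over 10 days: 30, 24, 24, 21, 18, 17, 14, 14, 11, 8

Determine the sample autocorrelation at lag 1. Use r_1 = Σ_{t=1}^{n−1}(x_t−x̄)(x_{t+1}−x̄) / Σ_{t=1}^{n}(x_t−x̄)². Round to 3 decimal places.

0.600

Mean x̄ = (30 + 24 + 24 + 21 + 18 + 17 + 14 + 14 + 11 + 8)/10 = 18.1000
Numerator Σ_{t=1}^{9}(x_t−x̄)(x_{t+1}−x̄) = 244.0900
Denominator Σ(x_t−x̄)² = 406.9000
r_1 = 244.0900 / 406.9000 = 0.600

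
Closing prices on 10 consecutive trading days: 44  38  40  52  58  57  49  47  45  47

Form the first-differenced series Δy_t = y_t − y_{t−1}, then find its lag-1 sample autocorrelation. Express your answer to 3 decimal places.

First differences Δy: -6, 2, 12, 6, -1, -8, -2, -2, 2
Mean of differences = 0.3333
Numerator Σ(Δy_t−Δȳ)(Δy_{t+1}−Δȳ) = 99.5556
Denominator Σ(Δy_t−Δȳ)² = 296.0000
r_1(Δy) = 99.5556 / 296.0000 = 0.336

0.336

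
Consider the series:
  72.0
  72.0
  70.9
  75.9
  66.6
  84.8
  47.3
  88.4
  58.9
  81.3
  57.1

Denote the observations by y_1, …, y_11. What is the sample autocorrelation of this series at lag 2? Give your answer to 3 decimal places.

Mean ȳ = (72.0 + 72.0 + 70.9 + 75.9 + 66.6 + 84.8 + 47.3 + 88.4 + 58.9 + 81.3 + 57.1)/11 = 70.4727
Numerator Σ_{t=1}^{9}(y_t−ȳ)(y_{t+2}−ȳ) = 1048.6694
Denominator Σ(y_t−ȳ)² = 1542.9218
r_2 = 1048.6694 / 1542.9218 = 0.680

0.680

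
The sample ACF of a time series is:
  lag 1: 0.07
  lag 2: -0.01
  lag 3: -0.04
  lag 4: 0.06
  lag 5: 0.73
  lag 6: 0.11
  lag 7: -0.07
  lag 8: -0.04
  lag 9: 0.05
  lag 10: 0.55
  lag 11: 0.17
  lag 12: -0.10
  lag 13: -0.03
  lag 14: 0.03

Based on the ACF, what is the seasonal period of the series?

5

The largest autocorrelation is r_5 = 0.73, with a weaker echo at lag 10 (0.55); the remaining lags stay at or below 0.17.
The dominant spike at lag 5 indicates a seasonal period of 5.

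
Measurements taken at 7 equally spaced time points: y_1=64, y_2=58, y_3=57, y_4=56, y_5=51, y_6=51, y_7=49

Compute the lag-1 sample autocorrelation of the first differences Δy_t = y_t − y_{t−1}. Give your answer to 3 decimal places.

-0.398

First differences Δy: -6, -1, -1, -5, 0, -2
Mean of differences = -2.5000
Numerator Σ(Δy_t−Δȳ)(Δy_{t+1}−Δȳ) = -11.7500
Denominator Σ(Δy_t−Δȳ)² = 29.5000
r_1(Δy) = -11.7500 / 29.5000 = -0.398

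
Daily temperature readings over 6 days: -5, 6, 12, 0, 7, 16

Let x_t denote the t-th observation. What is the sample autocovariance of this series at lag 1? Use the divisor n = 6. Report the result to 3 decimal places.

-5.333

Mean x̄ = (-5 + 6 + 12 + 0 + 7 + 16)/6 = 6.0000
Deviations: -11.0000, 0.0000, 6.0000, -6.0000, 1.0000, 10.0000
Σ_{t=1}^{5}(x_t−x̄)(x_{t+1}−x̄) = -32.0000
γ_1 = -32.0000 / 6 = -5.333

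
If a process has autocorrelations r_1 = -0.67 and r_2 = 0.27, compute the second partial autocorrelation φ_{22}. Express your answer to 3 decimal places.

-0.325

φ_{22} = (r_2 − r_1²) / (1 − r_1²)
r_1² = (-0.67)² = 0.4489
Numerator = 0.27 − 0.4489 = -0.1789; denominator = 1 − 0.4489 = 0.5511
φ_{22} = -0.1789 / 0.5511 = -0.325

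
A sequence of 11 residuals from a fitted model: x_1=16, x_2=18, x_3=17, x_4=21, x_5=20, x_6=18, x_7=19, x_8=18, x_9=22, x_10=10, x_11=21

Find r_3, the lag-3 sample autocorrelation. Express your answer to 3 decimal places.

Mean x̄ = (16 + 18 + 17 + 21 + 20 + 18 + 19 + 18 + 22 + 10 + 21)/11 = 18.1818
Numerator Σ_{t=1}^{8}(x_t−x̄)(x_{t+3}−x̄) = -12.1901
Denominator Σ(x_t−x̄)² = 107.6364
r_3 = -12.1901 / 107.6364 = -0.113

-0.113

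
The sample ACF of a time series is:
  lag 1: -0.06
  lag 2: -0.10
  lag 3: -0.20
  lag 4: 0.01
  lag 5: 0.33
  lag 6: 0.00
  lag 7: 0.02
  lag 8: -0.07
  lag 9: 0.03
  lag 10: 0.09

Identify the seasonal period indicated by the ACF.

The largest autocorrelation is r_5 = 0.33; the remaining lags stay at or below 0.09.
The dominant spike at lag 5 indicates a seasonal period of 5.

5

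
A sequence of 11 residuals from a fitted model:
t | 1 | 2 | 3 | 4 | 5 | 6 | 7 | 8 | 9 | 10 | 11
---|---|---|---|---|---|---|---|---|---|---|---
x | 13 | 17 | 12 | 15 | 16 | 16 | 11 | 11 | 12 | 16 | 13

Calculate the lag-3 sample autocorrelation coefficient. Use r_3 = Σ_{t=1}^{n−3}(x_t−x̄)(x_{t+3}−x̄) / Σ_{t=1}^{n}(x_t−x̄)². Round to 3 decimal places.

Mean x̄ = (13 + 17 + 12 + 15 + 16 + 16 + 11 + 11 + 12 + 16 + 13)/11 = 13.8182
Numerator Σ_{t=1}^{8}(x_t−x̄)(x_{t+3}−x̄) = -15.2810
Denominator Σ(x_t−x̄)² = 49.6364
r_3 = -15.2810 / 49.6364 = -0.308

-0.308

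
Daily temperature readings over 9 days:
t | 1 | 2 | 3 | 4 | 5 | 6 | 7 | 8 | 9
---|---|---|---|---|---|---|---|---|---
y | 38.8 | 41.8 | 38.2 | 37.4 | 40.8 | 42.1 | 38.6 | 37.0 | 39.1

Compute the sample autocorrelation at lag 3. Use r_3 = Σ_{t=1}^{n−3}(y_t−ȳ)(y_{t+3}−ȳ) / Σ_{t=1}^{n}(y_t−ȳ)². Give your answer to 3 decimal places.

Mean ȳ = (38.8 + 41.8 + 38.2 + 37.4 + 40.8 + 42.1 + 38.6 + 37.0 + 39.1)/9 = 39.3111
Σ(y_t−ȳ)(y_{t+3}−ȳ) = (0.9768) + (3.7057) + (-3.0988) + (1.3590) + (-3.4410) + (-0.5888) = -1.0870
Denominator Σ(y_t−ȳ)² = 27.2289
r_3 = -1.0870 / 27.2289 = -0.040

-0.040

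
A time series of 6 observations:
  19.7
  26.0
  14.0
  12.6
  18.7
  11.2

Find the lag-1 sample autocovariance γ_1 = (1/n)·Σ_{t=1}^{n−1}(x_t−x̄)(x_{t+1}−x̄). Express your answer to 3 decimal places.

-1.159

Mean x̄ = (19.7 + 26.0 + 14.0 + 12.6 + 18.7 + 11.2)/6 = 17.0333
Deviations: 2.6667, 8.9667, -3.0333, -4.4333, 1.6667, -5.8333
Σ_{t=1}^{5}(x_t−x̄)(x_{t+1}−x̄) = -6.9511
γ_1 = -6.9511 / 6 = -1.159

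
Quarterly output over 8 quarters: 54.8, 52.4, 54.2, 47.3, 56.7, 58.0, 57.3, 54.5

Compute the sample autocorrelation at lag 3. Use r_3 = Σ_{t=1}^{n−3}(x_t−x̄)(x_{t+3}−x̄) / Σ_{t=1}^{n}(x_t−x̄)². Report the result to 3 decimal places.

Mean x̄ = (54.8 + 52.4 + 54.2 + 47.3 + 56.7 + 58.0 + 57.3 + 54.5)/8 = 54.4000
Deviations from mean: 0.4000, -2.0000, -0.2000, -7.1000, 2.3000, 3.6000, 2.9000, 0.1000
Σ(x_t−x̄)(x_{t+3}−x̄) = (-2.8400) + (-4.6000) + (-0.7200) + (-20.5900) + (0.2300) = -28.5200
Denominator Σ(x_t−x̄)² = 81.2800
r_3 = -28.5200 / 81.2800 = -0.351

-0.351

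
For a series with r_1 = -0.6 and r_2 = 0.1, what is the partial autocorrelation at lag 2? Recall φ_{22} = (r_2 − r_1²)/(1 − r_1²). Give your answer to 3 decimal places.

-0.406

φ_{22} = (r_2 − r_1²) / (1 − r_1²)
r_1² = (-0.6)² = 0.36
Numerator = 0.1 − 0.3600 = -0.2600; denominator = 1 − 0.3600 = 0.6400
φ_{22} = -0.2600 / 0.6400 = -0.406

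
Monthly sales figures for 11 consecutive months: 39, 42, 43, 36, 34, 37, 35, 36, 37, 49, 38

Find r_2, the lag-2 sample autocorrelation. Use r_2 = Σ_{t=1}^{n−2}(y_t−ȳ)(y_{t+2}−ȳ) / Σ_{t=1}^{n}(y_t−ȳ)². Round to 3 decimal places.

Mean ȳ = (39 + 42 + 43 + 36 + 34 + 37 + 35 + 36 + 37 + 49 + 38)/11 = 38.7273
Numerator Σ_{t=1}^{9}(y_t−ȳ)(y_{t+2}−ȳ) = -21.2397
Denominator Σ(y_t−ȳ)² = 192.1818
r_2 = -21.2397 / 192.1818 = -0.111

-0.111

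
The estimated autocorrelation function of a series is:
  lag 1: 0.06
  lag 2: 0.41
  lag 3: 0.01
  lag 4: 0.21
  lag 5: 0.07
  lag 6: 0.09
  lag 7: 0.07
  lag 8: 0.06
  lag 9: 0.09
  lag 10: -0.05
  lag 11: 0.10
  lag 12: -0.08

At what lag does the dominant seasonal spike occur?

2

The largest autocorrelation is r_2 = 0.41, with a weaker echo at lag 4 (0.21); the remaining lags stay at or below 0.10.
The dominant spike at lag 2 indicates a seasonal period of 2.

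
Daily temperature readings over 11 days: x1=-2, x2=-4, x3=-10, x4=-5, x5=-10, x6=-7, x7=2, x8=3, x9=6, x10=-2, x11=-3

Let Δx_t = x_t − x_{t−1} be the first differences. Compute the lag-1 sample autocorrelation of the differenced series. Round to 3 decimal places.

First differences Δx: -2, -6, 5, -5, 3, 9, 1, 3, -8, -1
Mean of differences = -0.1000
Numerator Σ(Δx_t−Δx̄)(Δx_{t+1}−Δx̄) = -34.8100
Denominator Σ(Δx_t−Δx̄)² = 254.9000
r_1(Δx) = -34.8100 / 254.9000 = -0.137

-0.137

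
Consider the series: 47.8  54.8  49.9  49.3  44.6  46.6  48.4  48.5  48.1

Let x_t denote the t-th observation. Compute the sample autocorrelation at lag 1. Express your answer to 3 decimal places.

0.155

Mean x̄ = (47.8 + 54.8 + 49.9 + 49.3 + 44.6 + 46.6 + 48.4 + 48.5 + 48.1)/9 = 48.6667
Numerator Σ_{t=1}^{8}(x_t−x̄)(x_{t+1}−x̄) = 9.5489
Denominator Σ(x_t−x̄)² = 61.5200
r_1 = 9.5489 / 61.5200 = 0.155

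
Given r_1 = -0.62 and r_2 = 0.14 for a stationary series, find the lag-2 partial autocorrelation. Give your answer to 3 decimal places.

φ_{22} = (r_2 − r_1²) / (1 − r_1²)
r_1² = (-0.62)² = 0.3844
Numerator = 0.14 − 0.3844 = -0.2444; denominator = 1 − 0.3844 = 0.6156
φ_{22} = -0.2444 / 0.6156 = -0.397

-0.397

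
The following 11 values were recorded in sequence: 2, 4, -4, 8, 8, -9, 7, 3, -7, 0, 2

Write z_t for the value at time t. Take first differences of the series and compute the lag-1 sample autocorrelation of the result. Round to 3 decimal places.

-0.501

First differences Δz: 2, -8, 12, 0, -17, 16, -4, -10, 7, 2
Mean of differences = 0.0000
Numerator Σ(Δz_t−Δz̄)(Δz_{t+1}−Δz̄) = -464.0000
Denominator Σ(Δz_t−Δz̄)² = 926.0000
r_1(Δz) = -464.0000 / 926.0000 = -0.501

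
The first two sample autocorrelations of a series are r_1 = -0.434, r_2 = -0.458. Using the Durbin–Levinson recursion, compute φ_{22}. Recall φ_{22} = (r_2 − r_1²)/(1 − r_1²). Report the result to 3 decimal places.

-0.796

φ_{22} = (r_2 − r_1²) / (1 − r_1²)
r_1² = (-0.434)² = 0.188356
Numerator = -0.458 − 0.1884 = -0.6464; denominator = 1 − 0.1884 = 0.8116
φ_{22} = -0.6464 / 0.8116 = -0.796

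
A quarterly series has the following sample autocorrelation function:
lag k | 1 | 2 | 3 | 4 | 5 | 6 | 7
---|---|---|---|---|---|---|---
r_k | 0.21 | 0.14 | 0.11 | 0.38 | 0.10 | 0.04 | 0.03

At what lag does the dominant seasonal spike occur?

The largest autocorrelation is r_4 = 0.38; the remaining lags stay at or below 0.21. The elevated value at lag 1 (0.21), dropping to 0.14 at lag 2, reflects decaying short-term dependence rather than seasonality.
The dominant spike at lag 4 indicates a seasonal period of 4.

4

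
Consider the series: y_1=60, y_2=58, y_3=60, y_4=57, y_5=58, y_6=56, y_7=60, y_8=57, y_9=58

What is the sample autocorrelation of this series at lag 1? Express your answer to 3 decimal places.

-0.459

Mean ȳ = (60 + 58 + 60 + 57 + 58 + 56 + 60 + 57 + 58)/9 = 58.2222
Numerator Σ_{t=1}^{8}(y_t−ȳ)(y_{t+1}−ȳ) = -8.0494
Denominator Σ(y_t−ȳ)² = 17.5556
r_1 = -8.0494 / 17.5556 = -0.459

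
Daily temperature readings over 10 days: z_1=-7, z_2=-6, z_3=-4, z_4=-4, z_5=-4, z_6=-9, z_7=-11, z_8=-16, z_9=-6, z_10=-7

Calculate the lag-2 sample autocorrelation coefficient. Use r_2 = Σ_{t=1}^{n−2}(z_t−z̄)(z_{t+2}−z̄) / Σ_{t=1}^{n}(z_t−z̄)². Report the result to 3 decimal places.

Mean z̄ = (-7 − 6 − 4 − 4 − 4 − 9 − 11 − 16 − 6 − 7)/10 = -7.4000
Numerator Σ_{t=1}^{8}(z_t−z̄)(z_{t+2}−z̄) = 5.2800
Denominator Σ(z_t−z̄)² = 128.4000
r_2 = 5.2800 / 128.4000 = 0.041

0.041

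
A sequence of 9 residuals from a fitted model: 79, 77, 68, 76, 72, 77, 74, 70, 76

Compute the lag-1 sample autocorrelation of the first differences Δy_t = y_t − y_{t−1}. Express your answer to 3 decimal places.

-0.543

First differences Δy: -2, -9, 8, -4, 5, -3, -4, 6
Mean of differences = -0.3750
Numerator Σ(Δy_t−Δȳ)(Δy_{t+1}−Δȳ) = -135.7656
Denominator Σ(Δy_t−Δȳ)² = 249.8750
r_1(Δy) = -135.7656 / 249.8750 = -0.543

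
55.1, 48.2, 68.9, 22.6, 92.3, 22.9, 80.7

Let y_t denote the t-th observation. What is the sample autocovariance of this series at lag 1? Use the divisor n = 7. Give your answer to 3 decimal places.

Mean ȳ = (55.1 + 48.2 + 68.9 + 22.6 + 92.3 + 22.9 + 80.7)/7 = 55.8143
Deviations: -0.7143, -7.6143, 13.0857, -33.2143, 36.4857, -32.9143, 24.8857
Σ_{t=1}^{6}(y_t−ȳ)(y_{t+1}−ȳ) = -3760.6759
γ_1 = -3760.6759 / 7 = -537.239

-537.239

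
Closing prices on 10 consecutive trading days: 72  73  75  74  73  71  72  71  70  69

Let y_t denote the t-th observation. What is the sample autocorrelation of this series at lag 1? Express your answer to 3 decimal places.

Mean ȳ = (72 + 73 + 75 + 74 + 73 + 71 + 72 + 71 + 70 + 69)/10 = 72.0000
Numerator Σ_{t=1}^{9}(y_t−ȳ)(y_{t+1}−ȳ) = 18.0000
Denominator Σ(y_t−ȳ)² = 30.0000
r_1 = 18.0000 / 30.0000 = 0.600

0.600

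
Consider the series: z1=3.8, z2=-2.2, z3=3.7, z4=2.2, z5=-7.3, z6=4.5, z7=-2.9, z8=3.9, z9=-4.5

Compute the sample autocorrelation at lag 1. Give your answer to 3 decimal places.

-0.641

Mean z̄ = (3.8 − 2.2 + 3.7 + 2.2 − 7.3 + 4.5 − 2.9 + 3.9 − 4.5)/9 = 0.1333
Numerator Σ_{t=1}^{8}(z_t−z̄)(z_{t+1}−z̄) = -99.4511
Denominator Σ(z_t−z̄)² = 155.0600
r_1 = -99.4511 / 155.0600 = -0.641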